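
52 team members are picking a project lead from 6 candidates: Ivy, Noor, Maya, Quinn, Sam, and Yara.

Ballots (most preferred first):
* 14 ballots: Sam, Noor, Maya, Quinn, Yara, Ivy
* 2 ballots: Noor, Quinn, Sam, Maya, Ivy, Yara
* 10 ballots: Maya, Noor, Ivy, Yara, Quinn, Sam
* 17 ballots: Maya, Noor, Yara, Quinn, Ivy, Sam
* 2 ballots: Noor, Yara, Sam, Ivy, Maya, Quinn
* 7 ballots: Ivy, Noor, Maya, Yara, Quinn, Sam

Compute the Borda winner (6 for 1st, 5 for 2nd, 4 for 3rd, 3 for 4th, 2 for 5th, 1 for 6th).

Noor

Ivy: 14×1 + 2×2 + 10×4 + 17×2 + 2×3 + 7×6 = 140
Noor: 14×5 + 2×6 + 10×5 + 17×5 + 2×6 + 7×5 = 264
Maya: 14×4 + 2×3 + 10×6 + 17×6 + 2×2 + 7×4 = 256
Quinn: 14×3 + 2×5 + 10×2 + 17×3 + 2×1 + 7×2 = 139
Sam: 14×6 + 2×4 + 10×1 + 17×1 + 2×4 + 7×1 = 134
Yara: 14×2 + 2×1 + 10×3 + 17×4 + 2×5 + 7×3 = 159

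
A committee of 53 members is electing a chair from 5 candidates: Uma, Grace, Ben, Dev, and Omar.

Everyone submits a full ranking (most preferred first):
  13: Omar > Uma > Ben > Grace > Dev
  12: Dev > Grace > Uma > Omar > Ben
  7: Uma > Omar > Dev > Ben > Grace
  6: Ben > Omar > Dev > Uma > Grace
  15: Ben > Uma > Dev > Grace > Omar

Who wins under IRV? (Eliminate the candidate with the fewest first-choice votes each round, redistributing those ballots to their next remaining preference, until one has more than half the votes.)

Omar

Round 1: Uma 7, Grace 0, Ben 21, Dev 12, Omar 13. Grace eliminated.
Round 2: Uma 7, Ben 21, Dev 12, Omar 13. Uma eliminated.
Round 3: Ben 21, Dev 12, Omar 20. Dev eliminated.
Round 4: Ben 21, Omar 32. Omar has a majority (≥27).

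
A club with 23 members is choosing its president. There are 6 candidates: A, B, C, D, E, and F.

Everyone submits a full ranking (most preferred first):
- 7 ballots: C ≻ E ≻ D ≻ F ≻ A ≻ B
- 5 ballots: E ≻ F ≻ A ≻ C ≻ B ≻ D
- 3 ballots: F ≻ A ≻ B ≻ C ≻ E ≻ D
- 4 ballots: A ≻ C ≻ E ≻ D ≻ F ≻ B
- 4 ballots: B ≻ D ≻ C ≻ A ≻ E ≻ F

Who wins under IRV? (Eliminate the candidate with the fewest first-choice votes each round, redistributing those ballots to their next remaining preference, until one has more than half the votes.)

Round 1: A 4, B 4, C 7, D 0, E 5, F 3. D eliminated.
Round 2: A 4, B 4, C 7, E 5, F 3. F eliminated.
Round 3: A 7, B 4, C 7, E 5. B eliminated.
Round 4: A 7, C 11, E 5. E eliminated.
Round 5: A 12, C 11. A has a majority (≥12).

A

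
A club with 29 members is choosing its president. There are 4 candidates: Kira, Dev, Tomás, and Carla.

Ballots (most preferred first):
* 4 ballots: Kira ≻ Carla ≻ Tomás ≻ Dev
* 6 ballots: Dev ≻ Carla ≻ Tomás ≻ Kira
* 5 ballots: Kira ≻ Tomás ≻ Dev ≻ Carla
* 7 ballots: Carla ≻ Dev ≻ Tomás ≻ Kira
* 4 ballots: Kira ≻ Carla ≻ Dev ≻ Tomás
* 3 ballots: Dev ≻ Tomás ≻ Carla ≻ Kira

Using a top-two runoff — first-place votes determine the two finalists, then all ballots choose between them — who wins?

Round 1 first-place votes: Kira 13, Dev 9, Tomás 0, Carla 7. Kira and Dev advance.
Runoff: Kira is ranked above Dev on 13 ballots, Dev above Kira on 16.

Dev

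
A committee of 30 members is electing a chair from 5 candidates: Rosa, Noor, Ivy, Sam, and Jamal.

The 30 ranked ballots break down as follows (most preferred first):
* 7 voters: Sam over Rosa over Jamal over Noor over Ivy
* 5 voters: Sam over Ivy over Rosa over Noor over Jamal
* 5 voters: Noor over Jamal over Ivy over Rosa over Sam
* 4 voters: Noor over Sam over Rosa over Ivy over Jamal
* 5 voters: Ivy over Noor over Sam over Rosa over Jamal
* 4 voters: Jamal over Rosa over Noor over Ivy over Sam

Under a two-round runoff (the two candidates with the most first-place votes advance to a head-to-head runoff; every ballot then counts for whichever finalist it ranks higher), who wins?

Round 1 first-place votes: Rosa 0, Noor 9, Ivy 5, Sam 12, Jamal 4. Sam and Noor advance.
Runoff: Sam is ranked above Noor on 12 ballots, Noor above Sam on 18.

Noor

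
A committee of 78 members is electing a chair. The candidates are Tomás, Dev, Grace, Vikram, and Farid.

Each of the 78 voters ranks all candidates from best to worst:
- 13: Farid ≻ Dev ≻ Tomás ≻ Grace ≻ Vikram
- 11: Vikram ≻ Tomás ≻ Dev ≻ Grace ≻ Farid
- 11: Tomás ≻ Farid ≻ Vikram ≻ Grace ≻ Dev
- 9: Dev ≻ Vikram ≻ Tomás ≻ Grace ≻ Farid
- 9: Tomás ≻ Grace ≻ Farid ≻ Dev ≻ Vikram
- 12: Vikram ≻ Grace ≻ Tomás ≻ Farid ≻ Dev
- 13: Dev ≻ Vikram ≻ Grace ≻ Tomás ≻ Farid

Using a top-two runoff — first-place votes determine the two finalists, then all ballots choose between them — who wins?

Round 1 first-place votes: Tomás 20, Dev 22, Grace 0, Vikram 23, Farid 13. Vikram and Dev advance.
Runoff: Vikram is ranked above Dev on 34 ballots, Dev above Vikram on 44.

Dev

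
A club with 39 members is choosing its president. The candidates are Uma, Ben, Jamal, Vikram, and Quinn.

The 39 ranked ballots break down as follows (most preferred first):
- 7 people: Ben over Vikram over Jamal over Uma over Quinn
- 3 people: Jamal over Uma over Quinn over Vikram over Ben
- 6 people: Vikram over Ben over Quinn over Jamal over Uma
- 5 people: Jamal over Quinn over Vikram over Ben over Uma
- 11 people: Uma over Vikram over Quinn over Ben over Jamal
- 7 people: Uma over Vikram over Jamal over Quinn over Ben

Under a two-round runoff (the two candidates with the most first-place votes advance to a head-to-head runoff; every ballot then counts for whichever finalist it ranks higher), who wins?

Jamal

Round 1 first-place votes: Uma 18, Ben 7, Jamal 8, Vikram 6, Quinn 0. Uma and Jamal advance.
Runoff: Uma is ranked above Jamal on 18 ballots, Jamal above Uma on 21.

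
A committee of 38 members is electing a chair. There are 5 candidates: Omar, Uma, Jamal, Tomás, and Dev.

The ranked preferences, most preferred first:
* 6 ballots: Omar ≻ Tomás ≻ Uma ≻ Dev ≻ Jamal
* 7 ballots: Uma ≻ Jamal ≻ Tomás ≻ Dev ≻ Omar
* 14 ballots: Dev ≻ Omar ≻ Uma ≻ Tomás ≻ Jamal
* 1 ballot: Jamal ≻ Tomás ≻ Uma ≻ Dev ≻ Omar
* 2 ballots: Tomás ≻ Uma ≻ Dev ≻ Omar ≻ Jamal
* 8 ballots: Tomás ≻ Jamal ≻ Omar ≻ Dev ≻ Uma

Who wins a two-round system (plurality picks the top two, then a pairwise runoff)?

Tomás

Round 1 first-place votes: Omar 6, Uma 7, Jamal 1, Tomás 10, Dev 14. Dev and Tomás advance.
Runoff: Dev is ranked above Tomás on 14 ballots, Tomás above Dev on 24.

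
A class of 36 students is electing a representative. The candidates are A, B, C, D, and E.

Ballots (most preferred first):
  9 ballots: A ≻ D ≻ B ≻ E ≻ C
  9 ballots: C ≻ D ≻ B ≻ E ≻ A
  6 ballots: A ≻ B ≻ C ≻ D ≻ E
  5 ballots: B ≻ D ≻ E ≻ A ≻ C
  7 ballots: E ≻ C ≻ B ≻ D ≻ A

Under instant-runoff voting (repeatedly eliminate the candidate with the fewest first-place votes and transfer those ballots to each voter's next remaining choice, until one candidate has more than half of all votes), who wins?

Round 1: A 15, B 5, C 9, D 0, E 7. D eliminated.
Round 2: A 15, B 5, C 9, E 7. B eliminated.
Round 3: A 15, C 9, E 12. C eliminated.
Round 4: A 15, E 21. E has a majority (≥19).

E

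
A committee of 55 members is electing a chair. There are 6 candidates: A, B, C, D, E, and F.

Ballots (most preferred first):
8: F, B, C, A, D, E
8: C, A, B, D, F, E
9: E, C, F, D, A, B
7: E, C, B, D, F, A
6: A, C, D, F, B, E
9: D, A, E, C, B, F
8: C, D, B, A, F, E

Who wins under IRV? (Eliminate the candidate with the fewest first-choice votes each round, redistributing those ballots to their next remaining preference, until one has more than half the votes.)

Round 1: A 6, B 0, C 16, D 9, E 16, F 8. B eliminated.
Round 2: A 6, C 16, D 9, E 16, F 8. A eliminated.
Round 3: C 22, D 9, E 16, F 8. F eliminated.
Round 4: C 30, D 9, E 16. C has a majority (≥28).

C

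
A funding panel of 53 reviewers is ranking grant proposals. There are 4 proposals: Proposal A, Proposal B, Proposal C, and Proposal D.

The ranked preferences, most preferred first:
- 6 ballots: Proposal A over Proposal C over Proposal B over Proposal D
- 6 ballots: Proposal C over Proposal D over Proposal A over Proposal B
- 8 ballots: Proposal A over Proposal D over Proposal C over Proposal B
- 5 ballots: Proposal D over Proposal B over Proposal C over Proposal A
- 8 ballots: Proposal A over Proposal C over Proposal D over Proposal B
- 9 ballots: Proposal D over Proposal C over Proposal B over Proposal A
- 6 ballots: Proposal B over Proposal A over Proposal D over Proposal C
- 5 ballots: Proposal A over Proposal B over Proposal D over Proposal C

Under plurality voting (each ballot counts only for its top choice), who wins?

Proposal A

First-place votes: Proposal A 27, Proposal B 6, Proposal C 6, Proposal D 14.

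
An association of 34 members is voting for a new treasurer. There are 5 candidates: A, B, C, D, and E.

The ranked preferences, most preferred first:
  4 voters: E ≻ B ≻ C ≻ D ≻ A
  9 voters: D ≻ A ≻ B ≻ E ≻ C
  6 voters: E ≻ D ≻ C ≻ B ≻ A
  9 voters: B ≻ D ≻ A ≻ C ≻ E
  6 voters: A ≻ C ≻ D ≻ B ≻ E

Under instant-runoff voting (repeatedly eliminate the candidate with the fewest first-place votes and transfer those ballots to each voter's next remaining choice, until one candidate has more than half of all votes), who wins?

Round 1: A 6, B 9, C 0, D 9, E 10. C eliminated.
Round 2: A 6, B 9, D 9, E 10. A eliminated.
Round 3: B 9, D 15, E 10. B eliminated.
Round 4: D 24, E 10. D has a majority (≥18).

D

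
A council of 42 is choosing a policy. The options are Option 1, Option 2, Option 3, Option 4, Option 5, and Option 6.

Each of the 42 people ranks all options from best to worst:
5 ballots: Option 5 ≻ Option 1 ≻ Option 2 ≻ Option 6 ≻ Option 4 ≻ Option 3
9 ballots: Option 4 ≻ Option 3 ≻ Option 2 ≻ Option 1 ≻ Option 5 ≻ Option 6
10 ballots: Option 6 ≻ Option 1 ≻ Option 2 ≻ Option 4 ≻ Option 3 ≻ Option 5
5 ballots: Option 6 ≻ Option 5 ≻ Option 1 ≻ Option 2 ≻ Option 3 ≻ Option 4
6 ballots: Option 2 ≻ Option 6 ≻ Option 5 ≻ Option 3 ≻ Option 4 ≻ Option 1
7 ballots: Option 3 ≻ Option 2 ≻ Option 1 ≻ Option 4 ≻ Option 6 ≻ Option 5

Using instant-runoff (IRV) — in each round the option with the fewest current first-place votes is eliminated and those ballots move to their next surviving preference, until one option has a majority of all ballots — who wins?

Round 1: Option 1 0, Option 2 6, Option 3 7, Option 4 9, Option 5 5, Option 6 15. Option 1 eliminated.
Round 2: Option 2 6, Option 3 7, Option 4 9, Option 5 5, Option 6 15. Option 5 eliminated.
Round 3: Option 2 11, Option 3 7, Option 4 9, Option 6 15. Option 3 eliminated.
Round 4: Option 2 18, Option 4 9, Option 6 15. Option 4 eliminated.
Round 5: Option 2 27, Option 6 15. Option 2 has a majority (≥22).

Option 2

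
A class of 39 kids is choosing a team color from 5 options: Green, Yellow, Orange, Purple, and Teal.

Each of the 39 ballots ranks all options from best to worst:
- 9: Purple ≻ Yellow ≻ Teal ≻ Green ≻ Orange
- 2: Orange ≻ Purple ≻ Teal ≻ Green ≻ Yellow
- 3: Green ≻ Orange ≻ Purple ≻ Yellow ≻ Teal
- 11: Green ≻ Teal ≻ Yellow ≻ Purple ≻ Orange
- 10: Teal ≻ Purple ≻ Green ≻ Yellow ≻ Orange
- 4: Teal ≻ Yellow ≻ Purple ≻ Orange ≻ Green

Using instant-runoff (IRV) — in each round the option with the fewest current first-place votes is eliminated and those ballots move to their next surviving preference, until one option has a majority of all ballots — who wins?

Teal

Round 1: Green 14, Yellow 0, Orange 2, Purple 9, Teal 14. Yellow eliminated.
Round 2: Green 14, Orange 2, Purple 9, Teal 14. Orange eliminated.
Round 3: Green 14, Purple 11, Teal 14. Purple eliminated.
Round 4: Green 14, Teal 25. Teal has a majority (≥20).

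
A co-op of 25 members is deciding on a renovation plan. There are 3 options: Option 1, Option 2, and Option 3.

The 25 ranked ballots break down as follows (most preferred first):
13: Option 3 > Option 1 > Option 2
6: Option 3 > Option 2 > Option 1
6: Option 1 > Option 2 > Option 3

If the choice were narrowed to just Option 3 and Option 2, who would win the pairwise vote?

Option 3

Option 3 is ranked above Option 2 on 19 ballots; Option 2 above Option 3 on 6.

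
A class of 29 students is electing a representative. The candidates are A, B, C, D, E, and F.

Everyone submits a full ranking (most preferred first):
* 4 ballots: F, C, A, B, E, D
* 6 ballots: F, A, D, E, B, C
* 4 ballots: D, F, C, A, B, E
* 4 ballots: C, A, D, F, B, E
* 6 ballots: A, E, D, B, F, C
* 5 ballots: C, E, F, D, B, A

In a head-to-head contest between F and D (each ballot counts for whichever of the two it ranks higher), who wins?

F is ranked above D on 15 ballots; D above F on 14.

F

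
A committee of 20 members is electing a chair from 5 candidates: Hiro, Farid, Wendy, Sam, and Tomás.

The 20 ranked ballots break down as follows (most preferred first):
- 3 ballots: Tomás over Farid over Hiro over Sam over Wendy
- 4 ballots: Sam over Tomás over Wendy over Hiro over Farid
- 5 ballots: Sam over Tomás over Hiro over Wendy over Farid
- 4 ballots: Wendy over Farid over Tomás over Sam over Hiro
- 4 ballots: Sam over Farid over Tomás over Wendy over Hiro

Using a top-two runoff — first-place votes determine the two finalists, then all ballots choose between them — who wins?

Round 1 first-place votes: Hiro 0, Farid 0, Wendy 4, Sam 13, Tomás 3. Sam and Wendy advance.
Runoff: Sam is ranked above Wendy on 16 ballots, Wendy above Sam on 4.

Sam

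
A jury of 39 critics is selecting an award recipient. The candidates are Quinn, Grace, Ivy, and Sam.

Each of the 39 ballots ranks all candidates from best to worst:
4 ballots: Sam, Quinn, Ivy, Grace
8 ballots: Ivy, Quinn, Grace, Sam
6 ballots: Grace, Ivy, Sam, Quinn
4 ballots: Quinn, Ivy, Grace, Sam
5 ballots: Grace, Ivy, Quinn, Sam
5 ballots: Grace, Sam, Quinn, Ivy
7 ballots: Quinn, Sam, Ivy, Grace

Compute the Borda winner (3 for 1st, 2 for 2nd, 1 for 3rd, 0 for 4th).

Quinn

Quinn: 4×2 + 8×2 + 6×0 + 4×3 + 5×1 + 5×1 + 7×3 = 67
Grace: 4×0 + 8×1 + 6×3 + 4×1 + 5×3 + 5×3 + 7×0 = 60
Ivy: 4×1 + 8×3 + 6×2 + 4×2 + 5×2 + 5×0 + 7×1 = 65
Sam: 4×3 + 8×0 + 6×1 + 4×0 + 5×0 + 5×2 + 7×2 = 42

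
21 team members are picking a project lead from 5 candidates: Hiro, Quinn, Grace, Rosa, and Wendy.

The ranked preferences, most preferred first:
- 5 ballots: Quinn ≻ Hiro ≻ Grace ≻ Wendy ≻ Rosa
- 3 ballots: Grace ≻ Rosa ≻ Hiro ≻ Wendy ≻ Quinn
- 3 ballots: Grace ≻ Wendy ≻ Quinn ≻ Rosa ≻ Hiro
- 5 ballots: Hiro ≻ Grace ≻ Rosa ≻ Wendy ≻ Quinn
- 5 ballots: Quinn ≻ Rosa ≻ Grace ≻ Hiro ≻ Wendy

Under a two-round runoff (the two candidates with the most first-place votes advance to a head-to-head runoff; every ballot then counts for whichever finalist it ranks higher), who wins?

Grace

Round 1 first-place votes: Hiro 5, Quinn 10, Grace 6, Rosa 0, Wendy 0. Quinn and Grace advance.
Runoff: Quinn is ranked above Grace on 10 ballots, Grace above Quinn on 11.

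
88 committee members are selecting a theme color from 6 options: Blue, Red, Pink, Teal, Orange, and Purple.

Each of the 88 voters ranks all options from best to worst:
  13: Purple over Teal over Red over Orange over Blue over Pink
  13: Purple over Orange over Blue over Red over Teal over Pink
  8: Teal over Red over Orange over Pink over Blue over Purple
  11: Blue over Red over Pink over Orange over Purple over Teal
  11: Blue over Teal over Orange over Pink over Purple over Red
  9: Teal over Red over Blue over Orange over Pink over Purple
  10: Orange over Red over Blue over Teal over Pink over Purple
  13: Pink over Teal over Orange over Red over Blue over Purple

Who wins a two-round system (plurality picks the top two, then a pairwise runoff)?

Blue

Round 1 first-place votes: Blue 22, Red 0, Pink 13, Teal 17, Orange 10, Purple 26. Purple and Blue advance.
Runoff: Purple is ranked above Blue on 26 ballots, Blue above Purple on 62.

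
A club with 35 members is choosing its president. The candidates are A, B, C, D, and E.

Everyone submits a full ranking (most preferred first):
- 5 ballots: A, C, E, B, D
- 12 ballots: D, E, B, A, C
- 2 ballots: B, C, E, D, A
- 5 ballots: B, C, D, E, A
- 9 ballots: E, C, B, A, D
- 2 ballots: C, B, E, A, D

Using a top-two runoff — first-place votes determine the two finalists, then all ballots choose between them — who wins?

Round 1 first-place votes: A 5, B 7, C 2, D 12, E 9. D and E advance.
Runoff: D is ranked above E on 17 ballots, E above D on 18.

E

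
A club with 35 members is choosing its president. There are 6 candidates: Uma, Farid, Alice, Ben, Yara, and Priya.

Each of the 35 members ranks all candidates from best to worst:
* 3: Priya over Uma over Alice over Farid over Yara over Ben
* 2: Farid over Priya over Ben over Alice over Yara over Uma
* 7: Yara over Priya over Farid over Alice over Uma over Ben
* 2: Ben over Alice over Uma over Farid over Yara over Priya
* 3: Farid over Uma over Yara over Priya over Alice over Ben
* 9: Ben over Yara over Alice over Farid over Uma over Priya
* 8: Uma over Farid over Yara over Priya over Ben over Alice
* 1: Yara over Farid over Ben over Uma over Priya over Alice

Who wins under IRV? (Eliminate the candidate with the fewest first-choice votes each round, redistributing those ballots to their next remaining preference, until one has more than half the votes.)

Round 1: Uma 8, Farid 5, Alice 0, Ben 11, Yara 8, Priya 3. Alice eliminated.
Round 2: Uma 8, Farid 5, Ben 11, Yara 8, Priya 3. Priya eliminated.
Round 3: Uma 11, Farid 5, Ben 11, Yara 8. Farid eliminated.
Round 4: Uma 14, Ben 13, Yara 8. Yara eliminated.
Round 5: Uma 21, Ben 14. Uma has a majority (≥18).

Uma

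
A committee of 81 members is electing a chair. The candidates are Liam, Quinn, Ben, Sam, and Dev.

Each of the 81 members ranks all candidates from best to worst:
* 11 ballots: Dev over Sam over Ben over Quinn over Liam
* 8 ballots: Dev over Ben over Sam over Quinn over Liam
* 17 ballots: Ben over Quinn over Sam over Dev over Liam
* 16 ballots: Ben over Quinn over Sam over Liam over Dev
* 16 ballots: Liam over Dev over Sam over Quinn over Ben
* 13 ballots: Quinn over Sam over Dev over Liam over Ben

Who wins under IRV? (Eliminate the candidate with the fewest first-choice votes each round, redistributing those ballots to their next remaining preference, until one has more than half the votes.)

Dev

Round 1: Liam 16, Quinn 13, Ben 33, Sam 0, Dev 19. Sam eliminated.
Round 2: Liam 16, Quinn 13, Ben 33, Dev 19. Quinn eliminated.
Round 3: Liam 16, Ben 33, Dev 32. Liam eliminated.
Round 4: Ben 33, Dev 48. Dev has a majority (≥41).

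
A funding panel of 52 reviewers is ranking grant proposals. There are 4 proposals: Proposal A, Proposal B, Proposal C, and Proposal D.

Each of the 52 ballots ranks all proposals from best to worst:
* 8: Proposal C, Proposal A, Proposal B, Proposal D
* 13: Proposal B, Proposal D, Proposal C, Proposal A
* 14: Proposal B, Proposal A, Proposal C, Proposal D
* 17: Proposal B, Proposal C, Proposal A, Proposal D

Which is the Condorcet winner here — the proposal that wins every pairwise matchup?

Proposal B vs Proposal A: 44–8
Proposal B vs Proposal C: 44–8
Proposal B vs Proposal D: 52–0
Proposal B beats every other proposal.

Proposal B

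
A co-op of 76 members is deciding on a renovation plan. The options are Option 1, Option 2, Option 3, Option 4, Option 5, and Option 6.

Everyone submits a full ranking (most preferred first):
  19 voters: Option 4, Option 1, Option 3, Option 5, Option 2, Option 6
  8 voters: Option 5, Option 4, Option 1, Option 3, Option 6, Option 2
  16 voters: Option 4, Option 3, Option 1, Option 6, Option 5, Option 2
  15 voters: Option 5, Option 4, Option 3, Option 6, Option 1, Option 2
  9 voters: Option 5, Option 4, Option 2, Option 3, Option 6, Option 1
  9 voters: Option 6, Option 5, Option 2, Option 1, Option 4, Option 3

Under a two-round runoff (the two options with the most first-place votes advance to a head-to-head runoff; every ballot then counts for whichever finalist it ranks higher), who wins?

Round 1 first-place votes: Option 1 0, Option 2 0, Option 3 0, Option 4 35, Option 5 32, Option 6 9. Option 4 and Option 5 advance.
Runoff: Option 4 is ranked above Option 5 on 35 ballots, Option 5 above Option 4 on 41.

Option 5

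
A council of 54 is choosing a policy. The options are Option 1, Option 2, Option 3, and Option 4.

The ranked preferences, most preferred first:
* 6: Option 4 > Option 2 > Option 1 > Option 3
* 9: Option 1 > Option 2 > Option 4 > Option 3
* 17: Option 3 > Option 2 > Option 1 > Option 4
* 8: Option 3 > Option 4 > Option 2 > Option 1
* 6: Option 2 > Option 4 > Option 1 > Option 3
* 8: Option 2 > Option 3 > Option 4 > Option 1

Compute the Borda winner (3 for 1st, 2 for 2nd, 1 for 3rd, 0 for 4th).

Option 2

Option 1: 6×1 + 9×3 + 17×1 + 8×0 + 6×1 + 8×0 = 56
Option 2: 6×2 + 9×2 + 17×2 + 8×1 + 6×3 + 8×3 = 114
Option 3: 6×0 + 9×0 + 17×3 + 8×3 + 6×0 + 8×2 = 91
Option 4: 6×3 + 9×1 + 17×0 + 8×2 + 6×2 + 8×1 = 63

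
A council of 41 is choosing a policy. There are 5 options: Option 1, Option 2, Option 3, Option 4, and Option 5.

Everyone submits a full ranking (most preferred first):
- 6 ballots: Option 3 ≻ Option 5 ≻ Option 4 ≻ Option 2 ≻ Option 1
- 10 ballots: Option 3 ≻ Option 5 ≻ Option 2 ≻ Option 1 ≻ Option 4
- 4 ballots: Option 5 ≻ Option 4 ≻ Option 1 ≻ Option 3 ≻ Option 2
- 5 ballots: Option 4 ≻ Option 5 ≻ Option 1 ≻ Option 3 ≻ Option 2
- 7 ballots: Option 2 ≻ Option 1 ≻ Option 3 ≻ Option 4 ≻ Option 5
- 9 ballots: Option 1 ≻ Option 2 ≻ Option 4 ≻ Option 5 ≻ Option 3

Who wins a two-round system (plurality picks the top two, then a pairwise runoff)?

Round 1 first-place votes: Option 1 9, Option 2 7, Option 3 16, Option 4 5, Option 5 4. Option 3 and Option 1 advance.
Runoff: Option 3 is ranked above Option 1 on 16 ballots, Option 1 above Option 3 on 25.

Option 1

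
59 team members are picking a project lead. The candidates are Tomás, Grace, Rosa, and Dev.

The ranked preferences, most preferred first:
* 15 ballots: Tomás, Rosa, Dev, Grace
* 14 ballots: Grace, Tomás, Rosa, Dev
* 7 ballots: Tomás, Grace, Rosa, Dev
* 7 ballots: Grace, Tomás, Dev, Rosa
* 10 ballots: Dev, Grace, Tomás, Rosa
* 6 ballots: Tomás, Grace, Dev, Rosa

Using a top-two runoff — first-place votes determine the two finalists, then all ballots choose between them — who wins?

Round 1 first-place votes: Tomás 28, Grace 21, Rosa 0, Dev 10. Tomás and Grace advance.
Runoff: Tomás is ranked above Grace on 28 ballots, Grace above Tomás on 31.

Grace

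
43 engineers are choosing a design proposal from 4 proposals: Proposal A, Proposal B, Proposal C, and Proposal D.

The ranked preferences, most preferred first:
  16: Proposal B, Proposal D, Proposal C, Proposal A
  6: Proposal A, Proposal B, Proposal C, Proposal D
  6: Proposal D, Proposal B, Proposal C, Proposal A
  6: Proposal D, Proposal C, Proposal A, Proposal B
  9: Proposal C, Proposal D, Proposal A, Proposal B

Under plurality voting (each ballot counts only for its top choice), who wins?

Proposal B

First-place votes: Proposal A 6, Proposal B 16, Proposal C 9, Proposal D 12.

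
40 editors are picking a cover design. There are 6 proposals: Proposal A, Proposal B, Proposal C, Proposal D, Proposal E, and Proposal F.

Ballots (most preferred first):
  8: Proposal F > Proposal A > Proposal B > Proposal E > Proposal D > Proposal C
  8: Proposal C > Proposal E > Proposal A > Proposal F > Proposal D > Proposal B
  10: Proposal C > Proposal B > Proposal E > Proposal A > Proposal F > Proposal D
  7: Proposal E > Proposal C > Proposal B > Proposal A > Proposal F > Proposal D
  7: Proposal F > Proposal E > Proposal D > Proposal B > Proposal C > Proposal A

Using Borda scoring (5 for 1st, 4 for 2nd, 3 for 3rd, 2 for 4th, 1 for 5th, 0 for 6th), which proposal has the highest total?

Proposal E

Proposal A: 8×4 + 8×3 + 10×2 + 7×2 + 7×0 = 90
Proposal B: 8×3 + 8×0 + 10×4 + 7×3 + 7×2 = 99
Proposal C: 8×0 + 8×5 + 10×5 + 7×4 + 7×1 = 125
Proposal D: 8×1 + 8×1 + 10×0 + 7×0 + 7×3 = 37
Proposal E: 8×2 + 8×4 + 10×3 + 7×5 + 7×4 = 141
Proposal F: 8×5 + 8×2 + 10×1 + 7×1 + 7×5 = 108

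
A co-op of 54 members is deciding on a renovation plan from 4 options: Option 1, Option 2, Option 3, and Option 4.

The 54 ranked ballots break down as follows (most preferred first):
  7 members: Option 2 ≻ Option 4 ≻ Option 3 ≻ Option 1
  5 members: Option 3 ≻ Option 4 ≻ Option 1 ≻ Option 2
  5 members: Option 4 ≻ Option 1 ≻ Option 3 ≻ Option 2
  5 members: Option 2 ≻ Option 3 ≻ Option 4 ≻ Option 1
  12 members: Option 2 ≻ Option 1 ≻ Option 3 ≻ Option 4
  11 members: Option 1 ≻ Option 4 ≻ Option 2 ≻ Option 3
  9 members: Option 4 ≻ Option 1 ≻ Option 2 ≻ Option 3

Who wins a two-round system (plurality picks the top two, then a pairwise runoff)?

Round 1 first-place votes: Option 1 11, Option 2 24, Option 3 5, Option 4 14. Option 2 and Option 4 advance.
Runoff: Option 2 is ranked above Option 4 on 24 ballots, Option 4 above Option 2 on 30.

Option 4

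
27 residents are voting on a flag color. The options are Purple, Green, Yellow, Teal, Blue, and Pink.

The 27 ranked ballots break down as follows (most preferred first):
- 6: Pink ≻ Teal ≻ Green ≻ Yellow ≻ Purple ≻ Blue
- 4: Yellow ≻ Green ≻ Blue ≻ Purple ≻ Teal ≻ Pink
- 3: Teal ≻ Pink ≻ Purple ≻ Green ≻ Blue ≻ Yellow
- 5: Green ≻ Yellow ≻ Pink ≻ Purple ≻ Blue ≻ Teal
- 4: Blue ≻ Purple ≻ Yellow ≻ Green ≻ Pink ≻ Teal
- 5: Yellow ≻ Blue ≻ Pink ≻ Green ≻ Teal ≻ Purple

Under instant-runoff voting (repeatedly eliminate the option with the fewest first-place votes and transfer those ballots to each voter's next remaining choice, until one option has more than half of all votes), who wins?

Yellow

Round 1: Purple 0, Green 5, Yellow 9, Teal 3, Blue 4, Pink 6. Purple eliminated.
Round 2: Green 5, Yellow 9, Teal 3, Blue 4, Pink 6. Teal eliminated.
Round 3: Green 5, Yellow 9, Blue 4, Pink 9. Blue eliminated.
Round 4: Green 5, Yellow 13, Pink 9. Green eliminated.
Round 5: Yellow 18, Pink 9. Yellow has a majority (≥14).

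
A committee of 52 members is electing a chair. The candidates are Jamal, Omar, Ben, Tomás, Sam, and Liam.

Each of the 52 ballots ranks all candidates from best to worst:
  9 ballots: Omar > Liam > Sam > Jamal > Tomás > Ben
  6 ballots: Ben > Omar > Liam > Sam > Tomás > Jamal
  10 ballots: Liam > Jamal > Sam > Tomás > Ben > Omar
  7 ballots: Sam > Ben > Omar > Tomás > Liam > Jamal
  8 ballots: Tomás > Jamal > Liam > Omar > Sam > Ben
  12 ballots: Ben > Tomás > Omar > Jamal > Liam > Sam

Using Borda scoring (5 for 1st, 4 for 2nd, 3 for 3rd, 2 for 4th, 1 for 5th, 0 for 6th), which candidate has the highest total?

Liam

Jamal: 9×2 + 6×0 + 10×4 + 7×0 + 8×4 + 12×2 = 114
Omar: 9×5 + 6×4 + 10×0 + 7×3 + 8×2 + 12×3 = 142
Ben: 9×0 + 6×5 + 10×1 + 7×4 + 8×0 + 12×5 = 128
Tomás: 9×1 + 6×1 + 10×2 + 7×2 + 8×5 + 12×4 = 137
Sam: 9×3 + 6×2 + 10×3 + 7×5 + 8×1 + 12×0 = 112
Liam: 9×4 + 6×3 + 10×5 + 7×1 + 8×3 + 12×1 = 147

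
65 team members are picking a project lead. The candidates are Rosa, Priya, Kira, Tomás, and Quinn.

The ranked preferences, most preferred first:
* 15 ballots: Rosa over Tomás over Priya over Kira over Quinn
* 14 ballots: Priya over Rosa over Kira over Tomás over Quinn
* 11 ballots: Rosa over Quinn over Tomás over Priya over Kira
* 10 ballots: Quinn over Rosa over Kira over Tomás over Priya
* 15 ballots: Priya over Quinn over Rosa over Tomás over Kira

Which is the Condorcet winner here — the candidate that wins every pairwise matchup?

Rosa vs Priya: 36–29
Rosa vs Kira: 65–0
Rosa vs Tomás: 65–0
Rosa vs Quinn: 40–25
Rosa beats every other candidate.

Rosa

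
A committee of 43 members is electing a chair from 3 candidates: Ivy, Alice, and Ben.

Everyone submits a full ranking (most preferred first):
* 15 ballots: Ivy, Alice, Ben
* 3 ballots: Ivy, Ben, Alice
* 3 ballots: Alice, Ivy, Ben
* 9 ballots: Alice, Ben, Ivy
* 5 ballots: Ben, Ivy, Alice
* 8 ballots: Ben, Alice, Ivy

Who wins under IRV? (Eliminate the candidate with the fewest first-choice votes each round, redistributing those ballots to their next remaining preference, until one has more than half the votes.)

Round 1: Ivy 18, Alice 12, Ben 13. Alice eliminated.
Round 2: Ivy 21, Ben 22. Ben has a majority (≥22).

Ben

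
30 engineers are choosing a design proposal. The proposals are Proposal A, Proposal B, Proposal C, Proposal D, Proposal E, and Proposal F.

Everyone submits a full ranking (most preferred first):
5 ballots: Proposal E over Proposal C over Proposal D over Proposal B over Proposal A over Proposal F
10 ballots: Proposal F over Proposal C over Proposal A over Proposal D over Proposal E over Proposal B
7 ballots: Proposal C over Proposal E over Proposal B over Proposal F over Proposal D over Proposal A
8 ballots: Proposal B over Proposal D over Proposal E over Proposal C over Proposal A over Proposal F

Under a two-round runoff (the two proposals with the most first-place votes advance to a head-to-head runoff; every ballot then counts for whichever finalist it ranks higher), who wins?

Proposal B

Round 1 first-place votes: Proposal A 0, Proposal B 8, Proposal C 7, Proposal D 0, Proposal E 5, Proposal F 10. Proposal F and Proposal B advance.
Runoff: Proposal F is ranked above Proposal B on 10 ballots, Proposal B above Proposal F on 20.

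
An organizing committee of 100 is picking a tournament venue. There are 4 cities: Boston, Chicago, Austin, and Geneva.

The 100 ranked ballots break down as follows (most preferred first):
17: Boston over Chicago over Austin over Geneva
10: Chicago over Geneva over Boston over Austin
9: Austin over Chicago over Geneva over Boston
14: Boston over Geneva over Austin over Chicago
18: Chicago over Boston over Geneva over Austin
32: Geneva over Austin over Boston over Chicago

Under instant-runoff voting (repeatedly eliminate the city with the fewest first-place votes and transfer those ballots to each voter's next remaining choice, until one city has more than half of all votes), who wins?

Chicago

Round 1: Boston 31, Chicago 28, Austin 9, Geneva 32. Austin eliminated.
Round 2: Boston 31, Chicago 37, Geneva 32. Boston eliminated.
Round 3: Chicago 54, Geneva 46. Chicago has a majority (≥51).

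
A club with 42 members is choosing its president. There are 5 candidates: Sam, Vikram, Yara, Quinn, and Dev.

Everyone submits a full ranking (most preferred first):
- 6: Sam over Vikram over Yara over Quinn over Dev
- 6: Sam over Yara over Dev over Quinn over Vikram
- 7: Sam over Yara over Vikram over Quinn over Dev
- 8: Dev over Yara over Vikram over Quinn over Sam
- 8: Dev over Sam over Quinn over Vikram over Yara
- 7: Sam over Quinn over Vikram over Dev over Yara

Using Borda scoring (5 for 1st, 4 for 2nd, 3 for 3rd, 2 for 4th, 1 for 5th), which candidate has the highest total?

Sam

Sam: 6×5 + 6×5 + 7×5 + 8×1 + 8×4 + 7×5 = 170
Vikram: 6×4 + 6×1 + 7×3 + 8×3 + 8×2 + 7×3 = 112
Yara: 6×3 + 6×4 + 7×4 + 8×4 + 8×1 + 7×1 = 117
Quinn: 6×2 + 6×2 + 7×2 + 8×2 + 8×3 + 7×4 = 106
Dev: 6×1 + 6×3 + 7×1 + 8×5 + 8×5 + 7×2 = 125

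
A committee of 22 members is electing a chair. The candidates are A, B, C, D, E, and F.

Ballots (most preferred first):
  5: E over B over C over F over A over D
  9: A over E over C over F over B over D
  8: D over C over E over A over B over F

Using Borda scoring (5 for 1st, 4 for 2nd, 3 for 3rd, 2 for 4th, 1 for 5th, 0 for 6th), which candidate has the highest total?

E

A: 5×1 + 9×5 + 8×2 = 66
B: 5×4 + 9×1 + 8×1 = 37
C: 5×3 + 9×3 + 8×4 = 74
D: 5×0 + 9×0 + 8×5 = 40
E: 5×5 + 9×4 + 8×3 = 85
F: 5×2 + 9×2 + 8×0 = 28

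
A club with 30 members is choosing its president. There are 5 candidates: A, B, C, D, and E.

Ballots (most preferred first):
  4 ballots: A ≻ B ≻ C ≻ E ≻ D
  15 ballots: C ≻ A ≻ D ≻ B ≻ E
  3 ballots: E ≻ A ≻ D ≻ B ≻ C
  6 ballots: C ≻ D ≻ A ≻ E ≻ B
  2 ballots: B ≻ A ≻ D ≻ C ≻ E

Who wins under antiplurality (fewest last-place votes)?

A

Last-place votes: A 0, B 6, C 3, D 4, E 17.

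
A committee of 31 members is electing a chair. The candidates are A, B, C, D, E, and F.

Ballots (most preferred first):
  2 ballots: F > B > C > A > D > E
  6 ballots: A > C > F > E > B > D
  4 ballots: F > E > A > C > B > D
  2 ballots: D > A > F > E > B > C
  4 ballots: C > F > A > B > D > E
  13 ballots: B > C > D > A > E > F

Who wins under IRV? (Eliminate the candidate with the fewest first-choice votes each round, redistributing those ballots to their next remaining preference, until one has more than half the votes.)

Round 1: A 6, B 13, C 4, D 2, E 0, F 6. E eliminated.
Round 2: A 6, B 13, C 4, D 2, F 6. D eliminated.
Round 3: A 8, B 13, C 4, F 6. C eliminated.
Round 4: A 8, B 13, F 10. A eliminated.
Round 5: B 13, F 18. F has a majority (≥16).

F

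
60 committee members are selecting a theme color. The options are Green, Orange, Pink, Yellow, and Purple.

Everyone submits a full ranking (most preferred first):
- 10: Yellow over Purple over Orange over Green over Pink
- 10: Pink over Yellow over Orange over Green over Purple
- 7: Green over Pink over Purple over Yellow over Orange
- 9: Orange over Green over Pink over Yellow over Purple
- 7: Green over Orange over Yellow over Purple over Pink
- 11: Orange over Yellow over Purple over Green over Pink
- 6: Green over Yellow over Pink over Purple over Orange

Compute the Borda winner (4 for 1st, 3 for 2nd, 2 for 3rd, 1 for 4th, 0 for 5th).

Yellow

Green: 10×1 + 10×1 + 7×4 + 9×3 + 7×4 + 11×1 + 6×4 = 138
Orange: 10×2 + 10×2 + 7×0 + 9×4 + 7×3 + 11×4 + 6×0 = 141
Pink: 10×0 + 10×4 + 7×3 + 9×2 + 7×0 + 11×0 + 6×2 = 91
Yellow: 10×4 + 10×3 + 7×1 + 9×1 + 7×2 + 11×3 + 6×3 = 151
Purple: 10×3 + 10×0 + 7×2 + 9×0 + 7×1 + 11×2 + 6×1 = 79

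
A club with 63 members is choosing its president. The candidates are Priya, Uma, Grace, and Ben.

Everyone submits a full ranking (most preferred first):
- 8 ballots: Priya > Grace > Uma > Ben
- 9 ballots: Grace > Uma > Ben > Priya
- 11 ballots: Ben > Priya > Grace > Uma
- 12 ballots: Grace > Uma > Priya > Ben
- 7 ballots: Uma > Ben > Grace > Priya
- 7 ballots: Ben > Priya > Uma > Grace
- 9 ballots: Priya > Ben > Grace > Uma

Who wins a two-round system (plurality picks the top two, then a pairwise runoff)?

Round 1 first-place votes: Priya 17, Uma 7, Grace 21, Ben 18. Grace and Ben advance.
Runoff: Grace is ranked above Ben on 29 ballots, Ben above Grace on 34.

Ben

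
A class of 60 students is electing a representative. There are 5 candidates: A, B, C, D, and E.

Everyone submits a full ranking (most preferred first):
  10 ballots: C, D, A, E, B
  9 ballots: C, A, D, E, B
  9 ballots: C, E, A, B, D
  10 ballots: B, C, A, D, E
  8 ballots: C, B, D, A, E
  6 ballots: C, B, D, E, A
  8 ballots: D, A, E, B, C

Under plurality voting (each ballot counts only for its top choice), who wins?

C

First-place votes: A 0, B 10, C 42, D 8, E 0.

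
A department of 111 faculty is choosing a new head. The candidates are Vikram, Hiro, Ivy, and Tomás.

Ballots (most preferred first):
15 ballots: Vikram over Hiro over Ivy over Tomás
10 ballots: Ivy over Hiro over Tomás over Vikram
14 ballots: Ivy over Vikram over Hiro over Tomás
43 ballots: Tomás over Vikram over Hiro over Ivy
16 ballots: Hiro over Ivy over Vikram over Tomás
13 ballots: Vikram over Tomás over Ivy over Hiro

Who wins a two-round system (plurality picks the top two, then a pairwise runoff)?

Vikram

Round 1 first-place votes: Vikram 28, Hiro 16, Ivy 24, Tomás 43. Tomás and Vikram advance.
Runoff: Tomás is ranked above Vikram on 53 ballots, Vikram above Tomás on 58.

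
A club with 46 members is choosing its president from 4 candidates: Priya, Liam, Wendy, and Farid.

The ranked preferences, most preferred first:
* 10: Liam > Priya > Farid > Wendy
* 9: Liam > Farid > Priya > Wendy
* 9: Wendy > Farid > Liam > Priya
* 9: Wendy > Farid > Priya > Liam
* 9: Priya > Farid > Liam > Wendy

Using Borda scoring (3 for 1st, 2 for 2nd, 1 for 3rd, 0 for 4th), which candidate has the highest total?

Farid

Priya: 10×2 + 9×1 + 9×0 + 9×1 + 9×3 = 65
Liam: 10×3 + 9×3 + 9×1 + 9×0 + 9×1 = 75
Wendy: 10×0 + 9×0 + 9×3 + 9×3 + 9×0 = 54
Farid: 10×1 + 9×2 + 9×2 + 9×2 + 9×2 = 82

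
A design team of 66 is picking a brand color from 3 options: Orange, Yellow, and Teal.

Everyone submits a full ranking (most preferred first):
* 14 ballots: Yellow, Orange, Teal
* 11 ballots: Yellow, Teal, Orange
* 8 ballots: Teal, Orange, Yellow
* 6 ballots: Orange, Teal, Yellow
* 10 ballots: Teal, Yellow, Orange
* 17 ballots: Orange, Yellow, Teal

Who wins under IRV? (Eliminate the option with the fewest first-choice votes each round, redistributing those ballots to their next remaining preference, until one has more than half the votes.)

Yellow

Round 1: Orange 23, Yellow 25, Teal 18. Teal eliminated.
Round 2: Orange 31, Yellow 35. Yellow has a majority (≥34).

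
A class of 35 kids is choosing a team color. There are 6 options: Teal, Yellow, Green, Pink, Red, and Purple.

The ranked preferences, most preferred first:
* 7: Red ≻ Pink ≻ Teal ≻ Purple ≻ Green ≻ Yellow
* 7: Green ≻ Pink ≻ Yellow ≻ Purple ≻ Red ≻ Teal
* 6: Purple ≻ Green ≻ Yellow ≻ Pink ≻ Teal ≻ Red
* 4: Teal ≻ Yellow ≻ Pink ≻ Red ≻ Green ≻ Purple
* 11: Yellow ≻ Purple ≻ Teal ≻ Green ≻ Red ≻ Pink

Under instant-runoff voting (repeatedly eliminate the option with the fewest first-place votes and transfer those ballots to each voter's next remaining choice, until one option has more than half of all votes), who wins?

Green

Round 1: Teal 4, Yellow 11, Green 7, Pink 0, Red 7, Purple 6. Pink eliminated.
Round 2: Teal 4, Yellow 11, Green 7, Red 7, Purple 6. Teal eliminated.
Round 3: Yellow 15, Green 7, Red 7, Purple 6. Purple eliminated.
Round 4: Yellow 15, Green 13, Red 7. Red eliminated.
Round 5: Yellow 15, Green 20. Green has a majority (≥18).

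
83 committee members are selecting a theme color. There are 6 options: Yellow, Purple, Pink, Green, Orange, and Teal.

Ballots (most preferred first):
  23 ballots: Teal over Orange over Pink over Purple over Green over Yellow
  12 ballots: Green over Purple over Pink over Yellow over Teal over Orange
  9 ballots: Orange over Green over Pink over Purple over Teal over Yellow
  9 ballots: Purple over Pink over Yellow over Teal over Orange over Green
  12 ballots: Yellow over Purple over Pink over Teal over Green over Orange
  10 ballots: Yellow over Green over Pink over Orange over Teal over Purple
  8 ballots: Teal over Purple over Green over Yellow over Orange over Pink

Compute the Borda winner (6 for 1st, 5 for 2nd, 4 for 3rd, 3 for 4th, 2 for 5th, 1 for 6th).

Purple

Yellow: 23×1 + 12×3 + 9×1 + 9×4 + 12×6 + 10×6 + 8×3 = 260
Purple: 23×3 + 12×5 + 9×3 + 9×6 + 12×5 + 10×1 + 8×5 = 320
Pink: 23×4 + 12×4 + 9×4 + 9×5 + 12×4 + 10×4 + 8×1 = 317
Green: 23×2 + 12×6 + 9×5 + 9×1 + 12×2 + 10×5 + 8×4 = 278
Orange: 23×5 + 12×1 + 9×6 + 9×2 + 12×1 + 10×3 + 8×2 = 257
Teal: 23×6 + 12×2 + 9×2 + 9×3 + 12×3 + 10×2 + 8×6 = 311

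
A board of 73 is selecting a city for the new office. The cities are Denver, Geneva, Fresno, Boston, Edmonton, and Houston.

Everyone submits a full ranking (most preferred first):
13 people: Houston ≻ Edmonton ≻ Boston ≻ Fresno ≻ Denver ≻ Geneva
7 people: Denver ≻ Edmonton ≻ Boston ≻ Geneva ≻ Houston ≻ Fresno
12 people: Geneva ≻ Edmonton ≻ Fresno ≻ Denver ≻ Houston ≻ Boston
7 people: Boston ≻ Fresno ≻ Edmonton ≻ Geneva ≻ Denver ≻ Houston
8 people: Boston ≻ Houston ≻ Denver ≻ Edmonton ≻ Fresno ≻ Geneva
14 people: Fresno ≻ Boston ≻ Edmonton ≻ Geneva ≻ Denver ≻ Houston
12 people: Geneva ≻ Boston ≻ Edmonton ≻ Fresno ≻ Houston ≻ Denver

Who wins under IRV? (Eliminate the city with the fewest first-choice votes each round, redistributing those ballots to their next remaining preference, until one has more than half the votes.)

Boston

Round 1: Denver 7, Geneva 24, Fresno 14, Boston 15, Edmonton 0, Houston 13. Edmonton eliminated.
Round 2: Denver 7, Geneva 24, Fresno 14, Boston 15, Houston 13. Denver eliminated.
Round 3: Geneva 24, Fresno 14, Boston 22, Houston 13. Houston eliminated.
Round 4: Geneva 24, Fresno 14, Boston 35. Fresno eliminated.
Round 5: Geneva 24, Boston 49. Boston has a majority (≥37).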